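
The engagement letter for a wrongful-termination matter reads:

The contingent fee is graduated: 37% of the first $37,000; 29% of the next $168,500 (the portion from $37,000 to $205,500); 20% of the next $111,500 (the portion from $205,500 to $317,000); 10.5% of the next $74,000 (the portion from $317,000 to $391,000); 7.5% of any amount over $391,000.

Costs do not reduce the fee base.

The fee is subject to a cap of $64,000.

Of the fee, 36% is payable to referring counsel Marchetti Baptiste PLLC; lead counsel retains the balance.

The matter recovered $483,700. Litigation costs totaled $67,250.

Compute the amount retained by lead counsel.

$40,960.00

Fee base is the gross recovery, $483,700; costs are reimbursed separately.
First $37,000 at 37% = $13,690.00
Next $168,500 at 29% = $48,865.00
Next $111,500 at 20% = $22,300.00
Next $74,000 at 10.5% = $7,770.00
Remaining $92,700 at 7.5% = $6,952.50
Fee: $13,690.00 + $48,865.00 + $22,300.00 + $7,770.00 + $6,952.50 = $99,577.50
$99,577.50 exceeds the $64,000 cap, so the fee is capped at $64,000.00.
Referral share: 36% of $64,000.00 = $23,040.00; lead counsel retains $64,000.00 − $23,040.00 = $40,960.00.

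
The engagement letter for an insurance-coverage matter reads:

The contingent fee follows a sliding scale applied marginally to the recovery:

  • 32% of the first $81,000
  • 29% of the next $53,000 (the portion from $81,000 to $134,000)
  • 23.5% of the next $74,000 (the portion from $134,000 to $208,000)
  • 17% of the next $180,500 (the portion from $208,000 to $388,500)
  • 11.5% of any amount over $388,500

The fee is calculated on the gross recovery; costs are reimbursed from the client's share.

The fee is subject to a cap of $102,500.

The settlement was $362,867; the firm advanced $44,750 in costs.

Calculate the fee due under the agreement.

Fee base is the gross recovery, $362,867; costs are reimbursed separately.
First $81,000 at 32% = $25,920.00
Next $53,000 at 29% = $15,370.00
Next $74,000 at 23.5% = $17,390.00
Remaining $154,867 at 17% = $26,327.39
Fee: $25,920.00 + $15,370.00 + $17,390.00 + $26,327.39 = $85,007.39
$85,007.39 is under the $102,500 cap.

$85,007.39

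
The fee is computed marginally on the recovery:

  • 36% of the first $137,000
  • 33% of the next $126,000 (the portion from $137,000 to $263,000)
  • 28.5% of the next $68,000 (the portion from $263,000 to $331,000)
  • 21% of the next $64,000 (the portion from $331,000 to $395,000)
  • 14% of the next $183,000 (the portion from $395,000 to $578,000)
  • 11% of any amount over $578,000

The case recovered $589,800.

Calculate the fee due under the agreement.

First $137,000 at 36% = $49,320.00
Next $126,000 at 33% = $41,580.00
Next $68,000 at 28.5% = $19,380.00
Next $64,000 at 21% = $13,440.00
Next $183,000 at 14% = $25,620.00
Remaining $11,800 at 11% = $1,298.00
Fee: $49,320.00 + $41,580.00 + $19,380.00 + $13,440.00 + $25,620.00 + $1,298.00 = $150,638.00

$150,638.00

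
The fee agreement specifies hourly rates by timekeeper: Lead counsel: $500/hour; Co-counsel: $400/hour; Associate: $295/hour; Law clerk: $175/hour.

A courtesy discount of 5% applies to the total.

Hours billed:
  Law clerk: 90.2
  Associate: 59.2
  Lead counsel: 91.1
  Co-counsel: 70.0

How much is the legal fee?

Lead counsel: 91.1 × $500 = $45,550.00
Co-counsel: 70.0 × $400 = $28,000.00
Associate: 59.2 × $295 = $17,464.00
Law clerk: 90.2 × $175 = $15,785.00
Subtotal: $106,799.00
Less 5% discount: −$5,339.95
Total: $106,799.00 − $5,339.95 = $101,459.05

$101,459.05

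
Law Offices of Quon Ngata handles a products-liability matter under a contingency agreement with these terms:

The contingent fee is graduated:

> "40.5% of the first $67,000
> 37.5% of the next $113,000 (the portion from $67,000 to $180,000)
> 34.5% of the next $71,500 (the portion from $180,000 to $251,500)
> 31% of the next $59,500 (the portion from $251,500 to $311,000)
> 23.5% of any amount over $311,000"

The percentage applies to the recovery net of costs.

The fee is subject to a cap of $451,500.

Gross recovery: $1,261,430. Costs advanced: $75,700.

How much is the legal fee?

Fee base (net of costs): $1,261,430 − $75,700 = $1,185,730
First $67,000 at 40.5% = $27,135.00
Next $113,000 at 37.5% = $42,375.00
Next $71,500 at 34.5% = $24,667.50
Next $59,500 at 31% = $18,445.00
Remaining $874,730 at 23.5% = $205,561.55
Fee: $27,135.00 + $42,375.00 + $24,667.50 + $18,445.00 + $205,561.55 = $318,184.05
$318,184.05 is under the $451,500 cap.

$318,184.05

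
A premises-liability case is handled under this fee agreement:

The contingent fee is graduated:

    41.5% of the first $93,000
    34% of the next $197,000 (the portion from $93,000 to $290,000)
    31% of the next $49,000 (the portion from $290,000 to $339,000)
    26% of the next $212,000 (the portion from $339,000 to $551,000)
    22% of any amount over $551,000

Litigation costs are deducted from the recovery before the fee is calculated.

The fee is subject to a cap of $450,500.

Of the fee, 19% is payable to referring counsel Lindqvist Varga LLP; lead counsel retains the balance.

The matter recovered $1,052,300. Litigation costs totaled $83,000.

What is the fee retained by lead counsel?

$217,007.91

Fee base (net of costs): $1,052,300 − $83,000 = $969,300
First $93,000 at 41.5% = $38,595.00
Next $197,000 at 34% = $66,980.00
Next $49,000 at 31% = $15,190.00
Next $212,000 at 26% = $55,120.00
Remaining $418,300 at 22% = $92,026.00
Fee: $38,595.00 + $66,980.00 + $15,190.00 + $55,120.00 + $92,026.00 = $267,911.00
$267,911.00 is under the $450,500 cap.
Referral share: 19% of $267,911.00 = $50,903.09; lead counsel retains $267,911.00 − $50,903.09 = $217,007.91.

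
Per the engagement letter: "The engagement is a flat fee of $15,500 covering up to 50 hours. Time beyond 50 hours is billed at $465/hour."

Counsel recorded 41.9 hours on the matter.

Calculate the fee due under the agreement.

$15,500.00

41.9 hours is within the 50-hour scope; only the flat fee applies.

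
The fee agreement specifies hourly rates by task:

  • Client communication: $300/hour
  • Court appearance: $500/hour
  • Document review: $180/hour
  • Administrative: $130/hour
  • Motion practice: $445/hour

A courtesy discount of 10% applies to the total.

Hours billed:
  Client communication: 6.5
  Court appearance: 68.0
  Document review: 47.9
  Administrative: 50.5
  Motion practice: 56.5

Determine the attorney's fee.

$68,651.55

Client communication: 6.5 × $300 = $1,950.00
Court appearance: 68.0 × $500 = $34,000.00
Document review: 47.9 × $180 = $8,622.00
Administrative: 50.5 × $130 = $6,565.00
Motion practice: 56.5 × $445 = $25,142.50
Subtotal: $76,279.50
Less 10% discount: −$7,627.95
Total: $76,279.50 − $7,627.95 = $68,651.55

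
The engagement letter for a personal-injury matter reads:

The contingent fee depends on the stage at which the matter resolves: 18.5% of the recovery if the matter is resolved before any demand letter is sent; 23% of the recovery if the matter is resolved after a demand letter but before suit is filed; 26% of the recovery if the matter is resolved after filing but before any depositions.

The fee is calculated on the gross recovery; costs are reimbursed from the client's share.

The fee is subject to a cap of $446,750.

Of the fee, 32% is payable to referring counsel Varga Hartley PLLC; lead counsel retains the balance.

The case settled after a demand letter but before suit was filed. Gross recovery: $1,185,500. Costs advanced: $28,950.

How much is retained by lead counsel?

Fee base is the gross recovery, $1,185,500; costs are reimbursed separately.
The matter settled after a demand letter but before suit was filed, so the 23% rate applies.
$1,185,500 × 23% = $272,665.00
$272,665.00 is under the $446,750 cap.
Referral share: 32% of $272,665.00 = $87,252.80; lead counsel retains $272,665.00 − $87,252.80 = $185,412.20.

$185,412.20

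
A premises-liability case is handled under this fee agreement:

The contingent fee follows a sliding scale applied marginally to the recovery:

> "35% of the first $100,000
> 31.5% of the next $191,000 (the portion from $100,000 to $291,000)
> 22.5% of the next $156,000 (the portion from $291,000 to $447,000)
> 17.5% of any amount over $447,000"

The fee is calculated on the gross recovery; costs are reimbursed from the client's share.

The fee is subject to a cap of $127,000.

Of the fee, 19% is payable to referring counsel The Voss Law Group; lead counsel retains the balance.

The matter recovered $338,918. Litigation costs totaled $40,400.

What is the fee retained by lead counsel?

Fee base is the gross recovery, $338,918; costs are reimbursed separately.
First $100,000 at 35% = $35,000.00
Next $191,000 at 31.5% = $60,165.00
Remaining $47,918 at 22.5% = $10,781.55
Fee: $35,000.00 + $60,165.00 + $10,781.55 = $105,946.55
$105,946.55 is under the $127,000 cap.
Referral share: 19% of $105,946.55 = $20,129.84; lead counsel retains $105,946.55 − $20,129.84 = $85,816.71.

$85,816.71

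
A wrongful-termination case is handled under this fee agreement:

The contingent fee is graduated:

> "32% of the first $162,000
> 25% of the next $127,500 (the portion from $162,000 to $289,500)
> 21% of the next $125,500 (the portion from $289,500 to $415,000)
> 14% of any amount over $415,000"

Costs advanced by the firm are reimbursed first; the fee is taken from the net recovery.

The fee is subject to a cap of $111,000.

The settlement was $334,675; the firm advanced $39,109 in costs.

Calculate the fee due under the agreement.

$84,988.86

Fee base (net of costs): $334,675 − $39,109 = $295,566
First $162,000 at 32% = $51,840.00
Next $127,500 at 25% = $31,875.00
Remaining $6,066 at 21% = $1,273.86
Fee: $51,840.00 + $31,875.00 + $1,273.86 = $84,988.86
$84,988.86 is under the $111,000 cap.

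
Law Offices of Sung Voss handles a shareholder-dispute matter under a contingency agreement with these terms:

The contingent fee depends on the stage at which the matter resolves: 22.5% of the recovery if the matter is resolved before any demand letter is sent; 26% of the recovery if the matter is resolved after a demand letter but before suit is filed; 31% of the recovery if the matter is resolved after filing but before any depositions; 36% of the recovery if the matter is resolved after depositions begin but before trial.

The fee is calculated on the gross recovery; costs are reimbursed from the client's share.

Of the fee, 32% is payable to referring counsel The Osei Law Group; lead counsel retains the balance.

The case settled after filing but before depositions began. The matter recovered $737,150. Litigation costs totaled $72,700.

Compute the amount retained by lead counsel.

Fee base is the gross recovery, $737,150; costs are reimbursed separately.
The matter settled after filing but before depositions began, so the 31% rate applies.
$737,150 × 31% = $228,516.50
Referral share: 32% of $228,516.50 = $73,125.28; lead counsel retains $228,516.50 − $73,125.28 = $155,391.22.

$155,391.22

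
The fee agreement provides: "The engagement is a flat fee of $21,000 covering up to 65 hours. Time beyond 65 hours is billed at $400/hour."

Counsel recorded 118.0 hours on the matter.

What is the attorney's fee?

Flat fee: $21,000.00
Excess hours: 118.0 − 65 = 53.0
Overrun: 53.0 × $400 = $21,200.00
Total: $21,000.00 + $21,200.00 = $42,200.00

$42,200.00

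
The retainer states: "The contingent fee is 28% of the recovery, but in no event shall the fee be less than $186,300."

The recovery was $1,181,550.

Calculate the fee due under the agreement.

$330,834.00

28% of $1,181,550 = $330,834.00
That exceeds the $186,300 minimum.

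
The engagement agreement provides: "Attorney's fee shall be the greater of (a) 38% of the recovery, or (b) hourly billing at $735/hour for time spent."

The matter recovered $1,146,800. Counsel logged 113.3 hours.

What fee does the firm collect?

(a) 38% of $1,146,800 = $435,784.00
(b) 113.3 × $735 = $83,275.50
The greater is (a): $435,784.00.

$435,784.00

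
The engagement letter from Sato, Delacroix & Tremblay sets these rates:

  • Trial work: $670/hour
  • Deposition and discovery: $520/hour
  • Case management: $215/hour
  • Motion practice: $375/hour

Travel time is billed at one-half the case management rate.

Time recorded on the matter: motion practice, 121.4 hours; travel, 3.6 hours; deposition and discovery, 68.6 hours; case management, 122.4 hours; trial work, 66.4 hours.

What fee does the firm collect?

$152,388.00

Trial work: 66.4 × $670 = $44,488.00
Deposition and discovery: 68.6 × $520 = $35,672.00
Case management: 122.4 × $215 = $26,316.00
Motion practice: 121.4 × $375 = $45,525.00
Subtotal: $44,488.00 + $35,672.00 + $26,316.00 + $45,525.00 = $152,001.00
Travel: 3.6 × ($215 ÷ 2) = 3.6 × $107.50 = $387.00
Total: $152,001.00 + $387.00 = $152,388.00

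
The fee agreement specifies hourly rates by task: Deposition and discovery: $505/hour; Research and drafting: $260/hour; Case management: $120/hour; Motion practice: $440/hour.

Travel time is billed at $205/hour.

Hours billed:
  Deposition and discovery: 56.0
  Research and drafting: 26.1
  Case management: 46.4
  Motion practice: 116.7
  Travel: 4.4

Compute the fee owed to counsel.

Deposition and discovery: 56.0 × $505 = $28,280.00
Research and drafting: 26.1 × $260 = $6,786.00
Case management: 46.4 × $120 = $5,568.00
Motion practice: 116.7 × $440 = $51,348.00
Subtotal: $28,280.00 + $6,786.00 + $5,568.00 + $51,348.00 = $91,982.00
Travel: 4.4 × $205 = $902.00
Total: $91,982.00 + $902.00 = $92,884.00

$92,884.00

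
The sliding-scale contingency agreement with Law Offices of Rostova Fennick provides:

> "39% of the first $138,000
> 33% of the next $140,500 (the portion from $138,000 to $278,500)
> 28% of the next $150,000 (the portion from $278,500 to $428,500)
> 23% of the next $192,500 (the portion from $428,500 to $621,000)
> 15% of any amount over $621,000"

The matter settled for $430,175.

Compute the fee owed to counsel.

$142,570.25

First $138,000 at 39% = $53,820.00
Next $140,500 at 33% = $46,365.00
Next $150,000 at 28% = $42,000.00
Remaining $1,675 at 23% = $385.25
Fee: $53,820.00 + $46,365.00 + $42,000.00 + $385.25 = $142,570.25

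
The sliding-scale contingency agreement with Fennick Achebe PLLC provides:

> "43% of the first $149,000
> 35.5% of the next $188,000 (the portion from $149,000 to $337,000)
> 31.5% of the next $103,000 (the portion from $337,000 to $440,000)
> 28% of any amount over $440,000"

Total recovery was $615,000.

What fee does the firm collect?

First $149,000 at 43% = $64,070.00
Next $188,000 at 35.5% = $66,740.00
Next $103,000 at 31.5% = $32,445.00
Remaining $175,000 at 28% = $49,000.00
Fee: $64,070.00 + $66,740.00 + $32,445.00 + $49,000.00 = $212,255.00

$212,255.00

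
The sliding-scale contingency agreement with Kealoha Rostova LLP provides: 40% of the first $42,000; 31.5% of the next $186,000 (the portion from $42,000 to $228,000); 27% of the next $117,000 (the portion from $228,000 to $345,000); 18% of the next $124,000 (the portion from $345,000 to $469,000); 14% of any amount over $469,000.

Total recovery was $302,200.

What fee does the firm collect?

$95,424.00

First $42,000 at 40% = $16,800.00
Next $186,000 at 31.5% = $58,590.00
Remaining $74,200 at 27% = $20,034.00
Fee: $16,800.00 + $58,590.00 + $20,034.00 = $95,424.00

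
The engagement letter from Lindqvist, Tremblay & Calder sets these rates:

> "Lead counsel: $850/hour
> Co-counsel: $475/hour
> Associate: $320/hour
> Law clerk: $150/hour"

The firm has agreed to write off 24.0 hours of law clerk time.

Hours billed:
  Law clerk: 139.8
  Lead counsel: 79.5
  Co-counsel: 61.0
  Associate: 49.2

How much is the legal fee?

Lead counsel: 79.5 × $850 = $67,575.00
Co-counsel: 61.0 × $475 = $28,975.00
Associate: 49.2 × $320 = $15,744.00
Law clerk: 139.8 × $150 = $20,970.00
Subtotal: $133,264.00
Write-off: 24.0 × $150 = $3,600.00
Total: $133,264.00 − $3,600.00 = $129,664.00

$129,664.00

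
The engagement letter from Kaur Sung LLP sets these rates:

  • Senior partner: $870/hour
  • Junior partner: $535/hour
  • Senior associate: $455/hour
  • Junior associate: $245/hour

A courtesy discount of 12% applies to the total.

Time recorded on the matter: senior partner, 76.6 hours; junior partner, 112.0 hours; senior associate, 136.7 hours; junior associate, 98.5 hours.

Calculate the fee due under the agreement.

Senior partner: 76.6 × $870 = $66,642.00
Junior partner: 112.0 × $535 = $59,920.00
Senior associate: 136.7 × $455 = $62,198.50
Junior associate: 98.5 × $245 = $24,132.50
Subtotal: $212,893.00
Less 12% discount: −$25,547.16
Total: $212,893.00 − $25,547.16 = $187,345.84

$187,345.84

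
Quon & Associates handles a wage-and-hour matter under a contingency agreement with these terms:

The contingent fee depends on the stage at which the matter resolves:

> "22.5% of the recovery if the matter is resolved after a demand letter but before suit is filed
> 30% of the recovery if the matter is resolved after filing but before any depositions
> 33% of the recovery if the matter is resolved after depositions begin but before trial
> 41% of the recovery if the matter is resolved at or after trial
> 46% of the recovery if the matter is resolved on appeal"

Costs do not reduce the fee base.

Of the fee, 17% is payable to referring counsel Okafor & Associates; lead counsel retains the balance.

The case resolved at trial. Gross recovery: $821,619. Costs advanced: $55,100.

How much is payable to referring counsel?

$57,266.84

Fee base is the gross recovery, $821,619; costs are reimbursed separately.
The matter resolved at trial, so the 41% rate applies.
$821,619 × 41% = $336,863.79
Referral share: 17% of $336,863.79 = $57,266.84; lead counsel retains $336,863.79 − $57,266.84 = $279,596.95.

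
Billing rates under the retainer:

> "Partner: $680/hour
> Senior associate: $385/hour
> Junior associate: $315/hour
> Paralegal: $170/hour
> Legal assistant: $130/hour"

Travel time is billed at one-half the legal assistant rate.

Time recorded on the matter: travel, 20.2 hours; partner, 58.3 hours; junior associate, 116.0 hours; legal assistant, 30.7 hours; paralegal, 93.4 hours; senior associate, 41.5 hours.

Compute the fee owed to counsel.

$113,343.50

Partner: 58.3 × $680 = $39,644.00
Senior associate: 41.5 × $385 = $15,977.50
Junior associate: 116.0 × $315 = $36,540.00
Paralegal: 93.4 × $170 = $15,878.00
Legal assistant: 30.7 × $130 = $3,991.00
Subtotal: $39,644.00 + $15,977.50 + $36,540.00 + $15,878.00 + $3,991.00 = $112,030.50
Travel: 20.2 × ($130 ÷ 2) = 20.2 × $65.00 = $1,313.00
Total: $112,030.50 + $1,313.00 = $113,343.50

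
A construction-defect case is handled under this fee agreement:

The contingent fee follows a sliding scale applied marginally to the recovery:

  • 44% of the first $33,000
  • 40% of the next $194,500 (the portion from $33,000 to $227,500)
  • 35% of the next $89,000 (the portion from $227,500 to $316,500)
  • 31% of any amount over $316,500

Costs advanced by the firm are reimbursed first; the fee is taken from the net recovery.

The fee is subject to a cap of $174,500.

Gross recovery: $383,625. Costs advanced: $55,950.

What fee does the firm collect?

Fee base (net of costs): $383,625 − $55,950 = $327,675
First $33,000 at 44% = $14,520.00
Next $194,500 at 40% = $77,800.00
Next $89,000 at 35% = $31,150.00
Remaining $11,175 at 31% = $3,464.25
Fee: $14,520.00 + $77,800.00 + $31,150.00 + $3,464.25 = $126,934.25
$126,934.25 is under the $174,500 cap.

$126,934.25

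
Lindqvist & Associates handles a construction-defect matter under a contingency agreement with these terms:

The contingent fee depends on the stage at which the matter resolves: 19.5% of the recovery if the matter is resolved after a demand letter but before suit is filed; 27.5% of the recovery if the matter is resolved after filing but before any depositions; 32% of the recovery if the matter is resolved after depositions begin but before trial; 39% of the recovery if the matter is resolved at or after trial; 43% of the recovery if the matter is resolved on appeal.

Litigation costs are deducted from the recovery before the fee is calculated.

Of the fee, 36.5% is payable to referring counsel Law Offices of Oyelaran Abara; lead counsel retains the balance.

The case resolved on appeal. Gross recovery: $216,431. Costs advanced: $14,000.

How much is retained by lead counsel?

Fee base (net of costs): $216,431 − $14,000 = $202,431
The matter resolved on appeal, so the 43% rate applies.
$202,431 × 43% = $87,045.33
Referral share: 36.5% of $87,045.33 = $31,771.55; lead counsel retains $87,045.33 − $31,771.55 = $55,273.78.

$55,273.78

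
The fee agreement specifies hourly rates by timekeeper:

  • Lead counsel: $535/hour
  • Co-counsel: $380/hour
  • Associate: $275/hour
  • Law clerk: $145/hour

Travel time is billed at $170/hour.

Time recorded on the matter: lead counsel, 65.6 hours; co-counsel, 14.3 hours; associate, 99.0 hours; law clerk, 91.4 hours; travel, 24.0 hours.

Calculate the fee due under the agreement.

Lead counsel: 65.6 × $535 = $35,096.00
Co-counsel: 14.3 × $380 = $5,434.00
Associate: 99.0 × $275 = $27,225.00
Law clerk: 91.4 × $145 = $13,253.00
Subtotal: $35,096.00 + $5,434.00 + $27,225.00 + $13,253.00 = $81,008.00
Travel: 24.0 × $170 = $4,080.00
Total: $81,008.00 + $4,080.00 = $85,088.00

$85,088.00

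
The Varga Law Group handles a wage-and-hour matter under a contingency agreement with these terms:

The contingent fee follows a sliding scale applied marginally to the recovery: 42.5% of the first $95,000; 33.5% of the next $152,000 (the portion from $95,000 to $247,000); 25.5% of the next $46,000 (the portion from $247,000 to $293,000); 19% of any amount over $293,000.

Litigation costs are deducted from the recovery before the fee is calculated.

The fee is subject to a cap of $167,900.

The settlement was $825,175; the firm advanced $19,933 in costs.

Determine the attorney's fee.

$167,900.00

Fee base (net of costs): $825,175 − $19,933 = $805,242
First $95,000 at 42.5% = $40,375.00
Next $152,000 at 33.5% = $50,920.00
Next $46,000 at 25.5% = $11,730.00
Remaining $512,242 at 19% = $97,325.98
Fee: $40,375.00 + $50,920.00 + $11,730.00 + $97,325.98 = $200,350.98
$200,350.98 exceeds the $167,900 cap, so the fee is capped at $167,900.00.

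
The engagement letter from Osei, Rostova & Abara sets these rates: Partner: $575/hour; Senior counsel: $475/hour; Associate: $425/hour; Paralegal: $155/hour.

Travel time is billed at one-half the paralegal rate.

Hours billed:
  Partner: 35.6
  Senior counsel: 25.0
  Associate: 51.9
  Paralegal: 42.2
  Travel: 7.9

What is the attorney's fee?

$61,555.75

Partner: 35.6 × $575 = $20,470.00
Senior counsel: 25.0 × $475 = $11,875.00
Associate: 51.9 × $425 = $22,057.50
Paralegal: 42.2 × $155 = $6,541.00
Subtotal: $20,470.00 + $11,875.00 + $22,057.50 + $6,541.00 = $60,943.50
Travel: 7.9 × ($155 ÷ 2) = 7.9 × $77.50 = $612.25
Total: $60,943.50 + $612.25 = $61,555.75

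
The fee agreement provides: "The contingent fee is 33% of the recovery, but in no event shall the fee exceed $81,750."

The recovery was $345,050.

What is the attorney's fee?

33% of $345,050 = $113,866.50
That exceeds the $81,750 cap, so the fee is capped at $81,750.

$81,750.00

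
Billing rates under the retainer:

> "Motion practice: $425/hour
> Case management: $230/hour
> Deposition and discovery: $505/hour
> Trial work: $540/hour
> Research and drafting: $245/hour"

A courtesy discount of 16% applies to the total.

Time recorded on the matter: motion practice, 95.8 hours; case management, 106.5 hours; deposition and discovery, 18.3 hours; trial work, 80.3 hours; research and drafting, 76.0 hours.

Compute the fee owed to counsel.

Motion practice: 95.8 × $425 = $40,715.00
Case management: 106.5 × $230 = $24,495.00
Deposition and discovery: 18.3 × $505 = $9,241.50
Trial work: 80.3 × $540 = $43,362.00
Research and drafting: 76.0 × $245 = $18,620.00
Subtotal: $136,433.50
Less 16% discount: −$21,829.36
Total: $136,433.50 − $21,829.36 = $114,604.14

$114,604.14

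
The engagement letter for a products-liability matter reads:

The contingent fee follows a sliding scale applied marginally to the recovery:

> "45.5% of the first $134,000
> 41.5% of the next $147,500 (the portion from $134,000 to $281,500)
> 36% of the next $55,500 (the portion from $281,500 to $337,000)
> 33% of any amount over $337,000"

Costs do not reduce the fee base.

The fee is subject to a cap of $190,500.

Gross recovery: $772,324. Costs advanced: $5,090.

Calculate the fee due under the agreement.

$190,500.00

Fee base is the gross recovery, $772,324; costs are reimbursed separately.
First $134,000 at 45.5% = $60,970.00
Next $147,500 at 41.5% = $61,212.50
Next $55,500 at 36% = $19,980.00
Remaining $435,324 at 33% = $143,656.92
Fee: $60,970.00 + $61,212.50 + $19,980.00 + $143,656.92 = $285,819.42
$285,819.42 exceeds the $190,500 cap, so the fee is capped at $190,500.00.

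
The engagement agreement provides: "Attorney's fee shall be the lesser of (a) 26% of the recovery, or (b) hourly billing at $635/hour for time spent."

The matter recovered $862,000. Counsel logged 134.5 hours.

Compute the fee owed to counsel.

(a) 26% of $862,000 = $224,120.00
(b) 134.5 × $635 = $85,407.50
The lesser is (b): $85,407.50.

$85,407.50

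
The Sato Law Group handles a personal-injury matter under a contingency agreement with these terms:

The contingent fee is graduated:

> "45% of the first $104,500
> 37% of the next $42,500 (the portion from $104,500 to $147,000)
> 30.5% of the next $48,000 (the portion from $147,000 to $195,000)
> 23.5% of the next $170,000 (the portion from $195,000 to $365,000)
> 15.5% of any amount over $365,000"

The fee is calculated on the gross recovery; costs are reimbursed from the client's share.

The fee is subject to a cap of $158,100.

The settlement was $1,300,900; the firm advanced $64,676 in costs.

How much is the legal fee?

Fee base is the gross recovery, $1,300,900; costs are reimbursed separately.
First $104,500 at 45% = $47,025.00
Next $42,500 at 37% = $15,725.00
Next $48,000 at 30.5% = $14,640.00
Next $170,000 at 23.5% = $39,950.00
Remaining $935,900 at 15.5% = $145,064.50
Fee: $47,025.00 + $15,725.00 + $14,640.00 + $39,950.00 + $145,064.50 = $262,404.50
$262,404.50 exceeds the $158,100 cap, so the fee is capped at $158,100.00.

$158,100.00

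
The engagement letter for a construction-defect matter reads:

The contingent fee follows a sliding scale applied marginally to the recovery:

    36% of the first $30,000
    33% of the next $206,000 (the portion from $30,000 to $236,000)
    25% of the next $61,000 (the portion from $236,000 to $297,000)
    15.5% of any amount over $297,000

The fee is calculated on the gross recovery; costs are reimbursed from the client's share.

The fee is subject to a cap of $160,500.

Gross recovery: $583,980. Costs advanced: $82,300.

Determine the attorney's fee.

Fee base is the gross recovery, $583,980; costs are reimbursed separately.
First $30,000 at 36% = $10,800.00
Next $206,000 at 33% = $67,980.00
Next $61,000 at 25% = $15,250.00
Remaining $286,980 at 15.5% = $44,481.90
Fee: $10,800.00 + $67,980.00 + $15,250.00 + $44,481.90 = $138,511.90
$138,511.90 is under the $160,500 cap.

$138,511.90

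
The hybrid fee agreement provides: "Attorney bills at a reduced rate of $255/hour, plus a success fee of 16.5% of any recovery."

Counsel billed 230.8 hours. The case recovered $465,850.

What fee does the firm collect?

$135,719.25

Hourly: 230.8 × $255 = $58,854.00
Success fee: 16.5% of $465,850 = $76,865.25
Total: $58,854.00 + $76,865.25 = $135,719.25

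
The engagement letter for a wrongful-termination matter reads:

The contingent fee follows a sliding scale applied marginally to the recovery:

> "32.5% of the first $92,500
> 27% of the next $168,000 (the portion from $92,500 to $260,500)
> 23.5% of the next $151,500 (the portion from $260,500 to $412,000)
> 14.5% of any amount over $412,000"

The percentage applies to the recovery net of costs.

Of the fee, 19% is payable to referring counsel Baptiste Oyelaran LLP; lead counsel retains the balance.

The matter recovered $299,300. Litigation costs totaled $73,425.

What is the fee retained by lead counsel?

$53,519.74

Fee base (net of costs): $299,300 − $73,425 = $225,875
First $92,500 at 32.5% = $30,062.50
Remaining $133,375 at 27% = $36,011.25
Fee: $30,062.50 + $36,011.25 = $66,073.75
Referral share: 19% of $66,073.75 = $12,554.01; lead counsel retains $66,073.75 − $12,554.01 = $53,519.74.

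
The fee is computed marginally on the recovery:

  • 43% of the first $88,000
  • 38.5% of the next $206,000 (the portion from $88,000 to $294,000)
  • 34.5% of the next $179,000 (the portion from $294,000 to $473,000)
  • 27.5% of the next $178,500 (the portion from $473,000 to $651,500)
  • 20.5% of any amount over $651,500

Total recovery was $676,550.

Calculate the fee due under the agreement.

$233,127.75

First $88,000 at 43% = $37,840.00
Next $206,000 at 38.5% = $79,310.00
Next $179,000 at 34.5% = $61,755.00
Next $178,500 at 27.5% = $49,087.50
Remaining $25,050 at 20.5% = $5,135.25
Fee: $37,840.00 + $79,310.00 + $61,755.00 + $49,087.50 + $5,135.25 = $233,127.75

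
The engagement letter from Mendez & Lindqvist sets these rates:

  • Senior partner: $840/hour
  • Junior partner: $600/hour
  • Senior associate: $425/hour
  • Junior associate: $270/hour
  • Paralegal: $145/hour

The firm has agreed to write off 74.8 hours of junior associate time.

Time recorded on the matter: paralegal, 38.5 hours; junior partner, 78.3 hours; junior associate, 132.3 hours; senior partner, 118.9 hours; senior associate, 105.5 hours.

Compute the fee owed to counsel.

$212,801.00

Senior partner: 118.9 × $840 = $99,876.00
Junior partner: 78.3 × $600 = $46,980.00
Senior associate: 105.5 × $425 = $44,837.50
Junior associate: 132.3 × $270 = $35,721.00
Paralegal: 38.5 × $145 = $5,582.50
Subtotal: $232,997.00
Write-off: 74.8 × $270 = $20,196.00
Total: $232,997.00 − $20,196.00 = $212,801.00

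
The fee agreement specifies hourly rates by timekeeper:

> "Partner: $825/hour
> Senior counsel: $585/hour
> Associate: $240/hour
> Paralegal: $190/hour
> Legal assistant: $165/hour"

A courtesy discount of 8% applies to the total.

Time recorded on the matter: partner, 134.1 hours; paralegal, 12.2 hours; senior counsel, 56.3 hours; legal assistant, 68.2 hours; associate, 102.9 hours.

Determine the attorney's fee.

Partner: 134.1 × $825 = $110,632.50
Senior counsel: 56.3 × $585 = $32,935.50
Associate: 102.9 × $240 = $24,696.00
Paralegal: 12.2 × $190 = $2,318.00
Legal assistant: 68.2 × $165 = $11,253.00
Subtotal: $181,835.00
Less 8% discount: −$14,546.80
Total: $181,835.00 − $14,546.80 = $167,288.20

$167,288.20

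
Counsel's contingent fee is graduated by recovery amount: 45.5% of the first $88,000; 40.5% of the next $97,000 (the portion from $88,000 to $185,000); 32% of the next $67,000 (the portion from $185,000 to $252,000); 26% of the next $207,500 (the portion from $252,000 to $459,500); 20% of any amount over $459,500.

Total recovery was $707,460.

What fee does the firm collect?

$204,307.00

First $88,000 at 45.5% = $40,040.00
Next $97,000 at 40.5% = $39,285.00
Next $67,000 at 32% = $21,440.00
Next $207,500 at 26% = $53,950.00
Remaining $247,960 at 20% = $49,592.00
Fee: $40,040.00 + $39,285.00 + $21,440.00 + $53,950.00 + $49,592.00 = $204,307.00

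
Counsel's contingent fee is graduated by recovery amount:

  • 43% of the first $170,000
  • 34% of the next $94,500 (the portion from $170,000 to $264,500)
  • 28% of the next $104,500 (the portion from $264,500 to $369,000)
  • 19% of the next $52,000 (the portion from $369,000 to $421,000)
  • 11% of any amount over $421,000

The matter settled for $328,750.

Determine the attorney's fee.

First $170,000 at 43% = $73,100.00
Next $94,500 at 34% = $32,130.00
Remaining $64,250 at 28% = $17,990.00
Fee: $73,100.00 + $32,130.00 + $17,990.00 = $123,220.00

$123,220.00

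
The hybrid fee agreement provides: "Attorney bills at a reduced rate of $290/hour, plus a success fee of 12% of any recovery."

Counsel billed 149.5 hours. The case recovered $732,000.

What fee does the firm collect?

Hourly: 149.5 × $290 = $43,355.00
Success fee: 12% of $732,000 = $87,840.00
Total: $43,355.00 + $87,840.00 = $131,195.00

$131,195.00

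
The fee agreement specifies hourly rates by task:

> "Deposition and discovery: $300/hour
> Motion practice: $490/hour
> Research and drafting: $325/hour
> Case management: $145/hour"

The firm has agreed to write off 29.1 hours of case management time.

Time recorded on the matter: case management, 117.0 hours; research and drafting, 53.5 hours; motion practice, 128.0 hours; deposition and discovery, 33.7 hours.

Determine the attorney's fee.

Deposition and discovery: 33.7 × $300 = $10,110.00
Motion practice: 128.0 × $490 = $62,720.00
Research and drafting: 53.5 × $325 = $17,387.50
Case management: 117.0 × $145 = $16,965.00
Subtotal: $107,182.50
Write-off: 29.1 × $145 = $4,219.50
Total: $107,182.50 − $4,219.50 = $102,963.00

$102,963.00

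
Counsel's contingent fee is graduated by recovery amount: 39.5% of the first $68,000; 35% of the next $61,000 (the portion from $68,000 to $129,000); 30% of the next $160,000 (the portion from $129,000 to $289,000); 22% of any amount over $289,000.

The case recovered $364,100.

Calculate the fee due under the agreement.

$112,732.00

First $68,000 at 39.5% = $26,860.00
Next $61,000 at 35% = $21,350.00
Next $160,000 at 30% = $48,000.00
Remaining $75,100 at 22% = $16,522.00
Fee: $26,860.00 + $21,350.00 + $48,000.00 + $16,522.00 = $112,732.00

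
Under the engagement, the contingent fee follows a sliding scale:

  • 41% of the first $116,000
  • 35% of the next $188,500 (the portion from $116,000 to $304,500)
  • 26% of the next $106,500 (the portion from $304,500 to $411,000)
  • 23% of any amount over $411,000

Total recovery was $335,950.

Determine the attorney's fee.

$121,712.00

First $116,000 at 41% = $47,560.00
Next $188,500 at 35% = $65,975.00
Remaining $31,450 at 26% = $8,177.00
Fee: $47,560.00 + $65,975.00 + $8,177.00 = $121,712.00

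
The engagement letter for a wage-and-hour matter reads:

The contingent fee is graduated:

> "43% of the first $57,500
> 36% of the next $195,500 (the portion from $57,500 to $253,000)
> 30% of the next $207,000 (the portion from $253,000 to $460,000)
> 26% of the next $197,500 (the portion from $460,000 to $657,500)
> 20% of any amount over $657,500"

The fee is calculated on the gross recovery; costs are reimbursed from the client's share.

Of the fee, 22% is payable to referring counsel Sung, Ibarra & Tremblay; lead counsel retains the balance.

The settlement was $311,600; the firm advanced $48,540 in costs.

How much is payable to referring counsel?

Fee base is the gross recovery, $311,600; costs are reimbursed separately.
First $57,500 at 43% = $24,725.00
Next $195,500 at 36% = $70,380.00
Remaining $58,600 at 30% = $17,580.00
Fee: $24,725.00 + $70,380.00 + $17,580.00 = $112,685.00
Referral share: 22% of $112,685.00 = $24,790.70; lead counsel retains $112,685.00 − $24,790.70 = $87,894.30.

$24,790.70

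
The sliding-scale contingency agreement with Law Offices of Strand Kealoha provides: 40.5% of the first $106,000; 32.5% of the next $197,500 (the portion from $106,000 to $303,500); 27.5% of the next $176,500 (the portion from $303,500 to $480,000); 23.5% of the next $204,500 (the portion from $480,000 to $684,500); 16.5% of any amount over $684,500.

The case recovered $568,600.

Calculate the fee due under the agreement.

$176,476.00

First $106,000 at 40.5% = $42,930.00
Next $197,500 at 32.5% = $64,187.50
Next $176,500 at 27.5% = $48,537.50
Remaining $88,600 at 23.5% = $20,821.00
Fee: $42,930.00 + $64,187.50 + $48,537.50 + $20,821.00 = $176,476.00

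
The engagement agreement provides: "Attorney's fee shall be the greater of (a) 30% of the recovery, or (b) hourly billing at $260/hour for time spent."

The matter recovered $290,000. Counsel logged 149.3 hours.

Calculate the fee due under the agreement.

$87,000.00

(a) 30% of $290,000 = $87,000.00
(b) 149.3 × $260 = $38,818.00
The greater is (a): $87,000.00.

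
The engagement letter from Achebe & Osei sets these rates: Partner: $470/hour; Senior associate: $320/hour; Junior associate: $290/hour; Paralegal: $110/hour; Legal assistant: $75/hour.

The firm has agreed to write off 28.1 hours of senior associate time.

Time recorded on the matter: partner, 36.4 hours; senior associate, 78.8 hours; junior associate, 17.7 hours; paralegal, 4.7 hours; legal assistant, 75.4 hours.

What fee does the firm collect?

Partner: 36.4 × $470 = $17,108.00
Senior associate: 78.8 × $320 = $25,216.00
Junior associate: 17.7 × $290 = $5,133.00
Paralegal: 4.7 × $110 = $517.00
Legal assistant: 75.4 × $75 = $5,655.00
Subtotal: $53,629.00
Write-off: 28.1 × $320 = $8,992.00
Total: $53,629.00 − $8,992.00 = $44,637.00

$44,637.00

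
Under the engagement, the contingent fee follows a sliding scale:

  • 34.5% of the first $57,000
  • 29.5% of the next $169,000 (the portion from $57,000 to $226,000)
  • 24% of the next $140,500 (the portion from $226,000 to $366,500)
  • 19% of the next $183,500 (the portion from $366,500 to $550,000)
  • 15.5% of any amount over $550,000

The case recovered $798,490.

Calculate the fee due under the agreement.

First $57,000 at 34.5% = $19,665.00
Next $169,000 at 29.5% = $49,855.00
Next $140,500 at 24% = $33,720.00
Next $183,500 at 19% = $34,865.00
Remaining $248,490 at 15.5% = $38,515.95
Fee: $19,665.00 + $49,855.00 + $33,720.00 + $34,865.00 + $38,515.95 = $176,620.95

$176,620.95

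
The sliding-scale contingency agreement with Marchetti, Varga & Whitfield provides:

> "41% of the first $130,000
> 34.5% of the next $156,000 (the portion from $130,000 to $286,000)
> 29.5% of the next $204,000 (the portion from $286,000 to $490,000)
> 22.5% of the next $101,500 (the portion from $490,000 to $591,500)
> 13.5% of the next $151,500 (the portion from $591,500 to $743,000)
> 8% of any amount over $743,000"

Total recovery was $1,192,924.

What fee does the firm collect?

First $130,000 at 41% = $53,300.00
Next $156,000 at 34.5% = $53,820.00
Next $204,000 at 29.5% = $60,180.00
Next $101,500 at 22.5% = $22,837.50
Next $151,500 at 13.5% = $20,452.50
Remaining $449,924 at 8% = $35,993.92
Fee: $53,300.00 + $53,820.00 + $60,180.00 + $22,837.50 + $20,452.50 + $35,993.92 = $246,583.92

$246,583.92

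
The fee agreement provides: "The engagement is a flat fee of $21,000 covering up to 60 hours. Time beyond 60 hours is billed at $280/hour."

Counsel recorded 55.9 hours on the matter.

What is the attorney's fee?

55.9 hours is within the 60-hour scope; only the flat fee applies.

$21,000.00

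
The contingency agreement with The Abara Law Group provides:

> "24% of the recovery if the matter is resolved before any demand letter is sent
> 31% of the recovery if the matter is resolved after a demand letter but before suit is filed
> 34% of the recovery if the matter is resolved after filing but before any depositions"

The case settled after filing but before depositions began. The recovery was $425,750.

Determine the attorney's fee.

$144,755.00

The matter settled after filing but before depositions began, so the 34% rate applies.
$425,750 × 34% = $144,755.00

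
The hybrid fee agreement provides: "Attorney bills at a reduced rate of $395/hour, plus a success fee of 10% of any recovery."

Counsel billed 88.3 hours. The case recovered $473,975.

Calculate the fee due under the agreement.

$82,276.00

Hourly: 88.3 × $395 = $34,878.50
Success fee: 10% of $473,975 = $47,397.50
Total: $34,878.50 + $47,397.50 = $82,276.00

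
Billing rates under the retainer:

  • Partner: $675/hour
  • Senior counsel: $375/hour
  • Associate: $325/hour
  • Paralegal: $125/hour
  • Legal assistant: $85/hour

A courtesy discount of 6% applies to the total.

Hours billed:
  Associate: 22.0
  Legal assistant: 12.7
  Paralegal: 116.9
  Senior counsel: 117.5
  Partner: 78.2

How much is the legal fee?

Partner: 78.2 × $675 = $52,785.00
Senior counsel: 117.5 × $375 = $44,062.50
Associate: 22.0 × $325 = $7,150.00
Paralegal: 116.9 × $125 = $14,612.50
Legal assistant: 12.7 × $85 = $1,079.50
Subtotal: $119,689.50
Less 6% discount: −$7,181.37
Total: $119,689.50 − $7,181.37 = $112,508.13

$112,508.13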